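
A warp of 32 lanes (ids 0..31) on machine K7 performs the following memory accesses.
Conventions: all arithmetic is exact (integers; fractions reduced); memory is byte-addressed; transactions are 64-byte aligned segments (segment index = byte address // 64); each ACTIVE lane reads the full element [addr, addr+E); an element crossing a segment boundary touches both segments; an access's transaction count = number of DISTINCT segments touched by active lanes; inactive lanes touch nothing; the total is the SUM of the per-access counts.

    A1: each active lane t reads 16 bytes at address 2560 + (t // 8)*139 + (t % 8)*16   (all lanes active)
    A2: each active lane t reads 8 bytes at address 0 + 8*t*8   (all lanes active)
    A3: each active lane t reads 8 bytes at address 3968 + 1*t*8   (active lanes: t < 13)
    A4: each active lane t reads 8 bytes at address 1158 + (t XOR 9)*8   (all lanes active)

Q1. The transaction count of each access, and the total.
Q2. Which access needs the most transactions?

A1: 9 transactions
A2: 32 transactions
A3: 2 transactions
A4: 5 transactions

Answer: 9,32,2,5; total 48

Answer: A2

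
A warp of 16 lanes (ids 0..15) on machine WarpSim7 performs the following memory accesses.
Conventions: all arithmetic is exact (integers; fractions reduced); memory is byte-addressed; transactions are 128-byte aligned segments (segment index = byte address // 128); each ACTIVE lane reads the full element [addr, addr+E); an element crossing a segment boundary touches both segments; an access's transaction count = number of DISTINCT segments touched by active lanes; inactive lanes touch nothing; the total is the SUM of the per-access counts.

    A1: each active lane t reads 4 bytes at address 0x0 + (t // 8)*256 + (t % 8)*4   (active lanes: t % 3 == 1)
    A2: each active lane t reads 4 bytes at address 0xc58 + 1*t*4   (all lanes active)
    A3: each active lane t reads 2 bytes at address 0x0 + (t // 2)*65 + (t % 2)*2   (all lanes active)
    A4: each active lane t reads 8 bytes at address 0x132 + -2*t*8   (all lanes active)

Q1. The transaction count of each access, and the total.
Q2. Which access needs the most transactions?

A1: 2 transactions
A2: 2 transactions
A3: 4 transactions
A4: 3 transactions

Answer: 2,2,4,3; total 11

Answer: A3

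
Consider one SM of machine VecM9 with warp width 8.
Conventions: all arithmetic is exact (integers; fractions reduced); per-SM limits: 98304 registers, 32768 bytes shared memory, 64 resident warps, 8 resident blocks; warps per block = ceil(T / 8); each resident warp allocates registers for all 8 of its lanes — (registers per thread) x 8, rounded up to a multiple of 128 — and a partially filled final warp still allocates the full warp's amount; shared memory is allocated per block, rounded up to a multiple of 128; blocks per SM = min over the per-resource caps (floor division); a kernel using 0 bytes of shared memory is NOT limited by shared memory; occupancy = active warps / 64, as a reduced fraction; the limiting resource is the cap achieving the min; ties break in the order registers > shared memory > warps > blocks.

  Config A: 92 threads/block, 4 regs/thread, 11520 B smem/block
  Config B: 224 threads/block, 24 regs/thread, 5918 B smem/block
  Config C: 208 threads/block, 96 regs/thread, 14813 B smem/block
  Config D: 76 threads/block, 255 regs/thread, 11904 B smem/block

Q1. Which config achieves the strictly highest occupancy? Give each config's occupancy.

occupancies: A 3/8, B 7/8, C 13/16, D 5/16

Answer: B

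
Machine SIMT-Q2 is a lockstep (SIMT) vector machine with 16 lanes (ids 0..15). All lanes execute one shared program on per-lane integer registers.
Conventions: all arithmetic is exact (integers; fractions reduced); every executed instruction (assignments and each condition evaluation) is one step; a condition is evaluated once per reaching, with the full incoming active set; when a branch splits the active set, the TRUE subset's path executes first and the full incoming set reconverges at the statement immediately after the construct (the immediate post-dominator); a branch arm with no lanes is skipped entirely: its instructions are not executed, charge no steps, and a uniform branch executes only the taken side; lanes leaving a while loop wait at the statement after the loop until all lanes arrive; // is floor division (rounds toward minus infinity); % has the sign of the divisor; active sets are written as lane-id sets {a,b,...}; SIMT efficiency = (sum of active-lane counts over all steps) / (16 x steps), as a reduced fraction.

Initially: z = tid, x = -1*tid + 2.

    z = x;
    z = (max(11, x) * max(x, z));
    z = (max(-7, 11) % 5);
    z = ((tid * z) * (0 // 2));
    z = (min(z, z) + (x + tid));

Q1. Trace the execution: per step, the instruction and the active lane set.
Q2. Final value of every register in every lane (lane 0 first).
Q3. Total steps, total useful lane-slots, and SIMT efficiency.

step 0: z <- x                       {0,1,2,3,4,5,6,7,8,9,10,11,12,13,14,15}
step 1: z <- (max(11, x) * max(x, z)) {0,1,2,3,4,5,6,7,8,9,10,11,12,13,14,15}
step 2: z <- (max(-7, 11) % 5)       {0,1,2,3,4,5,6,7,8,9,10,11,12,13,14,15}
step 3: z <- ((tid * z) * (0 // 2))  {0,1,2,3,4,5,6,7,8,9,10,11,12,13,14,15}
step 4: z <- (min(z, z) + (x + tid)) {0,1,2,3,4,5,6,7,8,9,10,11,12,13,14,15}

Answer: 5 steps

z: 2,2,2,2,2,2,2,2,2,2,2,2,2,2,2,2
x: 2,1,0,-1,-2,-3,-4,-5,-6,-7,-8,-9,-10,-11,-12,-13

steps = 5; useful = 80; efficiency = 80/80 = 1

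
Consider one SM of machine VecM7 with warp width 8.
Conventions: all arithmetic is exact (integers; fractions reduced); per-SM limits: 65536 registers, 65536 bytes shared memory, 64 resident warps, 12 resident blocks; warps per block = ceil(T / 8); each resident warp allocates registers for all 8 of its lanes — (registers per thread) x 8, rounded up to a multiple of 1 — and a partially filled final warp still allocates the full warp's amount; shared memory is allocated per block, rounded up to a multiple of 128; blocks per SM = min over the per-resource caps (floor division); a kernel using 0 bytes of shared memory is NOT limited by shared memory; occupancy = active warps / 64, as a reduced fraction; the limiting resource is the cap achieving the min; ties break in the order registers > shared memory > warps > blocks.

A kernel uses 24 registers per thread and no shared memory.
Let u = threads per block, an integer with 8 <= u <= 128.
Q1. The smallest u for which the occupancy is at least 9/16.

Answer: u = 17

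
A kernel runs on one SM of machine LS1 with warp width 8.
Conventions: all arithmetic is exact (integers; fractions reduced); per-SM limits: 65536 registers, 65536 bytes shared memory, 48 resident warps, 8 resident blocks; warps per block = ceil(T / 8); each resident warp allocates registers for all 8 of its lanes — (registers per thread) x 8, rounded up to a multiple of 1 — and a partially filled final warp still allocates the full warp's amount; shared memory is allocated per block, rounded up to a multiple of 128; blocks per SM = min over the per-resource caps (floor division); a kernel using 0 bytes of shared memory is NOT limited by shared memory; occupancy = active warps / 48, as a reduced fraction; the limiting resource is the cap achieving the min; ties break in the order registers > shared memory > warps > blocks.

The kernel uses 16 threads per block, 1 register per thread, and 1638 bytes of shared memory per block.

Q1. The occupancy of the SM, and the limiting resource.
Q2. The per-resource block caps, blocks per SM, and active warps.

Answer: occupancy 1/3, limited by blocks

registers: 4096 blocks
shared memory: 39 blocks
warps: 24 blocks
blocks: 8 blocks

Answer: 8 blocks, 16 active warps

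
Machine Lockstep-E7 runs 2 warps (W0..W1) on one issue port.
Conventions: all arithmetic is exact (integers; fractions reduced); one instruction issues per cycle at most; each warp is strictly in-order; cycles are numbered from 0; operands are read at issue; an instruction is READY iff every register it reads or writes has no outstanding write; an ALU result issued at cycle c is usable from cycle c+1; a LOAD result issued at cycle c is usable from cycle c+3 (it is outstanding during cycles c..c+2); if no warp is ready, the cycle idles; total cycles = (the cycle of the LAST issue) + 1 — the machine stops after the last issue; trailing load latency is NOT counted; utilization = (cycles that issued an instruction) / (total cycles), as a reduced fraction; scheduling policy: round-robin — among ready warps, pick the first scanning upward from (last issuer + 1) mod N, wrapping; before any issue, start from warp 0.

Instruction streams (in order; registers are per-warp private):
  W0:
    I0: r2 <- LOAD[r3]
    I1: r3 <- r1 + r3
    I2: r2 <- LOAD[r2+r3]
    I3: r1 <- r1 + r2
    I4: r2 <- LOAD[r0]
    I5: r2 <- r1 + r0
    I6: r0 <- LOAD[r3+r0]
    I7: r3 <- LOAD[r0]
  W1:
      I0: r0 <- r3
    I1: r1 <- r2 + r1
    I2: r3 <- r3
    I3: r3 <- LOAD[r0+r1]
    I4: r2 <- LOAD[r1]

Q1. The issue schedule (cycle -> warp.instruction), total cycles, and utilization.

cycle 0: W0.I0
cycle 1: W1.I0
cycle 2: W0.I1
cycle 3: W1.I1
cycle 4: W0.I2
cycle 5: W1.I2
cycle 6: W1.I3
cycle 7: W0.I3
cycle 8: W1.I4
cycle 9: W0.I4
cycle 10: idle
cycle 11: idle
cycle 12: W0.I5
cycle 13: W0.I6
cycle 14: idle
cycle 15: idle
cycle 16: W0.I7

Answer: 17 cycles, utilization 13/17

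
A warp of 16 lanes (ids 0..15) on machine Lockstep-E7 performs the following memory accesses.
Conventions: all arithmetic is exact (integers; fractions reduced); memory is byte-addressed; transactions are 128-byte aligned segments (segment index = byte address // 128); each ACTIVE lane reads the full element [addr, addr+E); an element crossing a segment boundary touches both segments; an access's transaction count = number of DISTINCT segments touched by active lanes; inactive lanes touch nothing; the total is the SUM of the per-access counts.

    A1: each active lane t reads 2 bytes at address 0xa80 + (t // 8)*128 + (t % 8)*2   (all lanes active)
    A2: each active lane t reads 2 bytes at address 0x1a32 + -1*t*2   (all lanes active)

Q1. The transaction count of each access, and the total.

A1: 2 transactions
A2: 1 transaction

Answer: 2,1; total 3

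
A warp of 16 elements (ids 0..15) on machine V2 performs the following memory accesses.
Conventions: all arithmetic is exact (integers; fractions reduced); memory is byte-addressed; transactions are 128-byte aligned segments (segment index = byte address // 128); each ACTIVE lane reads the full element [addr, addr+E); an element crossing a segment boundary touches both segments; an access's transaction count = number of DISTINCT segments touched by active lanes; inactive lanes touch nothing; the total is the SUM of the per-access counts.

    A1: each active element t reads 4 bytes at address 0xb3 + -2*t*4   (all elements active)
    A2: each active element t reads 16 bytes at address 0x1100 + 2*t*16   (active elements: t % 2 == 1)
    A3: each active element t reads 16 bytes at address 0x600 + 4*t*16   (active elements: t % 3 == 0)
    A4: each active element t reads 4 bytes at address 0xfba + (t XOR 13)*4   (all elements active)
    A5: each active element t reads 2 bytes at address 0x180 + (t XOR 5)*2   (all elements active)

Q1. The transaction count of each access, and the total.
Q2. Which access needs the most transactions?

A1: 2 transactions
A2: 4 transactions
A3: 6 transactions
A4: 1 transaction
A5: 1 transaction

Answer: 2,4,6,1,1; total 14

Answer: A3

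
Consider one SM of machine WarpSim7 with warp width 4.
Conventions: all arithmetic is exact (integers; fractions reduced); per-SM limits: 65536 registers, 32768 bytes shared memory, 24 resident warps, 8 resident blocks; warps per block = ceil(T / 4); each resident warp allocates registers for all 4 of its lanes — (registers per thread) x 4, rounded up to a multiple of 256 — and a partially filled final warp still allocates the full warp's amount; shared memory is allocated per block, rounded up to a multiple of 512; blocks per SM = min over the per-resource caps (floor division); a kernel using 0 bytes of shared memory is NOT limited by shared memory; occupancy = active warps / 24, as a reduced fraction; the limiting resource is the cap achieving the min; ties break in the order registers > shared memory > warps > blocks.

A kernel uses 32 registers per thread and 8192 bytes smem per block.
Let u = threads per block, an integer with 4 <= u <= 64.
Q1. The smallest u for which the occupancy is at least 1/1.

Answer: u = 21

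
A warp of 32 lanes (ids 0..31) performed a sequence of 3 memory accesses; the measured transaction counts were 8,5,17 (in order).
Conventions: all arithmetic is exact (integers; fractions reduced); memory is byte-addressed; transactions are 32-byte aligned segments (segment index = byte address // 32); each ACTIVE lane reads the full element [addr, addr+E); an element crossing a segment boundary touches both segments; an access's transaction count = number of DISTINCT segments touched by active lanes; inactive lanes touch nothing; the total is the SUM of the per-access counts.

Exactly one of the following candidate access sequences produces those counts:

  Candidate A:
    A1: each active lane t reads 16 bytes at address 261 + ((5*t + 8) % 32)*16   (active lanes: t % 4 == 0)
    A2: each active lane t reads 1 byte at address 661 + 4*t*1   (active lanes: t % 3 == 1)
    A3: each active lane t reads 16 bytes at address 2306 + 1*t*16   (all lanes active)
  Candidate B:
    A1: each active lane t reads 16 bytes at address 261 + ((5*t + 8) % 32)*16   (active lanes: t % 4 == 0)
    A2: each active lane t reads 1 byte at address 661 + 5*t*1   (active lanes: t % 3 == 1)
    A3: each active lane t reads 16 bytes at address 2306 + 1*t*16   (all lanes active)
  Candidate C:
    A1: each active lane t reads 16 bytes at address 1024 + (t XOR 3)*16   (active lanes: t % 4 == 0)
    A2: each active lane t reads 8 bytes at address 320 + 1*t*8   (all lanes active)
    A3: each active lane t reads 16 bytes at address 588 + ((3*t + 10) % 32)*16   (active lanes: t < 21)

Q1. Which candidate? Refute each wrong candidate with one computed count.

B: A2 gives 6 transactions, not 5
C: A2 gives 8 transactions, not 5
A: all counts match (8,5,17)

Answer: A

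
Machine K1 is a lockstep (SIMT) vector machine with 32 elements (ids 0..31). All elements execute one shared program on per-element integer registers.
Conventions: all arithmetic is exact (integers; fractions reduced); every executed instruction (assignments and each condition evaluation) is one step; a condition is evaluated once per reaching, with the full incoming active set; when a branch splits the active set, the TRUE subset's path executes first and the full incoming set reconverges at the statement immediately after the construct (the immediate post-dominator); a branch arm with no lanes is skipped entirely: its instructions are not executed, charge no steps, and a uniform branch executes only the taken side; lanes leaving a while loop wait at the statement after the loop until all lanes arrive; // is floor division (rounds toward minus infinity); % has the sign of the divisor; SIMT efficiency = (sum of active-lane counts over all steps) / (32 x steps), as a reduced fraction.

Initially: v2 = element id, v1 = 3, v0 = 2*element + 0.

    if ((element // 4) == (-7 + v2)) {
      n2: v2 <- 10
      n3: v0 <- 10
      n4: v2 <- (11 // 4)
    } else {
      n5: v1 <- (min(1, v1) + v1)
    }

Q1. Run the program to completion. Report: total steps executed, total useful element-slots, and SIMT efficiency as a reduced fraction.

Answer: 5 steps, 66 useful, 33/80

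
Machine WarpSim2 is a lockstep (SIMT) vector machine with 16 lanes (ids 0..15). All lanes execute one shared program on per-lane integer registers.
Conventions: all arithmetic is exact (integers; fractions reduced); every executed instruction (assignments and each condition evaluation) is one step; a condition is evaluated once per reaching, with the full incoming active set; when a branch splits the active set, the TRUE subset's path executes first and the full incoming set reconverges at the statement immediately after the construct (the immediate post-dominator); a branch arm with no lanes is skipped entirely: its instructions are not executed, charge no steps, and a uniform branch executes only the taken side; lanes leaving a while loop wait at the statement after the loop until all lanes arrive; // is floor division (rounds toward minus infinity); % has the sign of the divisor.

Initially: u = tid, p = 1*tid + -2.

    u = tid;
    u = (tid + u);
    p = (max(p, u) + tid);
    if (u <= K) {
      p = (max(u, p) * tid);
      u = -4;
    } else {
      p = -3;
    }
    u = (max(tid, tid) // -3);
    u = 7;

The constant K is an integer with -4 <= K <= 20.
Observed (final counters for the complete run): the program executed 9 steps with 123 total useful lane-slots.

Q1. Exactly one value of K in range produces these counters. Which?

Answer: K = 20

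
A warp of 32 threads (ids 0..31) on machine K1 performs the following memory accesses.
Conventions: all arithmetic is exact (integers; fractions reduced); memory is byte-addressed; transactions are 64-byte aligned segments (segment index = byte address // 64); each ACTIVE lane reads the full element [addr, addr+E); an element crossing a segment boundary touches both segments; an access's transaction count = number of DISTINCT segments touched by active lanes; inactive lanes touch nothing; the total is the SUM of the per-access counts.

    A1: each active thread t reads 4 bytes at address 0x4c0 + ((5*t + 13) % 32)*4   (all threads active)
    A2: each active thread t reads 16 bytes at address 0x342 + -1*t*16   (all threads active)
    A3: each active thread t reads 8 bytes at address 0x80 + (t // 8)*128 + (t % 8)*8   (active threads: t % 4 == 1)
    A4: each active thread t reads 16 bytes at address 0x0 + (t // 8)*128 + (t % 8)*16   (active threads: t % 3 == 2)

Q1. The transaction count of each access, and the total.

A1: 2 transactions
A2: 9 transactions
A3: 4 transactions
A4: 8 transactions

Answer: 2,9,4,8; total 23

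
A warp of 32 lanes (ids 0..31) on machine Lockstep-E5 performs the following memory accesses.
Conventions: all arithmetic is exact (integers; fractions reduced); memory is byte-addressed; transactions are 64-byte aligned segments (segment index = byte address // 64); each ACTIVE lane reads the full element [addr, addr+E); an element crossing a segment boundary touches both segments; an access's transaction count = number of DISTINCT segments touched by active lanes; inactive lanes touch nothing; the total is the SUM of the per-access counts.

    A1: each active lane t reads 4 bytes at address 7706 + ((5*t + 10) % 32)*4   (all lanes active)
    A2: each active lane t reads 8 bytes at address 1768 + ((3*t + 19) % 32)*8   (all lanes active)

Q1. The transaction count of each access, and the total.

A1: 3 transactions
A2: 5 transactions

Answer: 3,5; total 8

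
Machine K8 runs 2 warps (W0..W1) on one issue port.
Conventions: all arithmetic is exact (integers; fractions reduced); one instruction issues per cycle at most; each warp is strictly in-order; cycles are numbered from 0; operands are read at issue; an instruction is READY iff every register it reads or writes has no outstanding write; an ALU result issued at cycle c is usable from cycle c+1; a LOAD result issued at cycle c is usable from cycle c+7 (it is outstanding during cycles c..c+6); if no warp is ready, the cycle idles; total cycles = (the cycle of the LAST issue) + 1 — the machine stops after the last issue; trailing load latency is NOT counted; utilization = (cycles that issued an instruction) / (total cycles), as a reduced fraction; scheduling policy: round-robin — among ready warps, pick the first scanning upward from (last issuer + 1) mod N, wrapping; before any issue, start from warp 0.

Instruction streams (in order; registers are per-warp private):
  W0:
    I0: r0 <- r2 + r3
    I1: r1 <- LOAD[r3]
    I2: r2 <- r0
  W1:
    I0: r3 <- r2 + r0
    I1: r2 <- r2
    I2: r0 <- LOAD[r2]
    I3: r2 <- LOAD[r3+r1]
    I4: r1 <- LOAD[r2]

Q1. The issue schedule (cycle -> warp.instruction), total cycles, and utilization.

cycle 0: W0.I0
cycle 1: W1.I0
cycle 2: W0.I1
cycle 3: W1.I1
cycle 4: W0.I2
cycle 5: W1.I2
cycle 6: W1.I3
cycle 7: idle
cycle 8: idle
cycle 9: idle
cycle 10: idle
cycle 11: idle
cycle 12: idle
cycle 13: W1.I4

Answer: 14 cycles, utilization 4/7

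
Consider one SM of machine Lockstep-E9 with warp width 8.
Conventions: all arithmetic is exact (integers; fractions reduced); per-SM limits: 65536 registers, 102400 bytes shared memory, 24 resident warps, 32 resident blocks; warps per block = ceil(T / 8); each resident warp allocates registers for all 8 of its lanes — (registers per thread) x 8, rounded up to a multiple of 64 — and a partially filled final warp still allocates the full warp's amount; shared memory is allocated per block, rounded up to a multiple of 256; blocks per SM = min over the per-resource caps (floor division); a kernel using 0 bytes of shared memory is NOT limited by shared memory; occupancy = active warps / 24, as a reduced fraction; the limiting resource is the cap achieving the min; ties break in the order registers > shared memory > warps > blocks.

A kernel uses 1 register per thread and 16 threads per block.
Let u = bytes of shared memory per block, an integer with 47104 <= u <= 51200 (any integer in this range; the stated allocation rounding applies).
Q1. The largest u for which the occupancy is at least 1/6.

Answer: u = 51200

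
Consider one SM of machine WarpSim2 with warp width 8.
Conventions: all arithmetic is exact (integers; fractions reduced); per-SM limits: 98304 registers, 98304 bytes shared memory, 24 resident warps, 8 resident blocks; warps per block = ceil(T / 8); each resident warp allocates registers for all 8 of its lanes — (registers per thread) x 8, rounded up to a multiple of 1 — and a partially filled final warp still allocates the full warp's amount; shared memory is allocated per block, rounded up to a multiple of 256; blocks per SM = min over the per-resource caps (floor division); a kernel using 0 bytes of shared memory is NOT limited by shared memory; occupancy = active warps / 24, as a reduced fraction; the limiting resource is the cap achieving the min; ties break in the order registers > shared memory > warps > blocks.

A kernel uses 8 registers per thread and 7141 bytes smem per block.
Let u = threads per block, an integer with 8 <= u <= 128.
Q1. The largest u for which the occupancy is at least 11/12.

Answer: u = 96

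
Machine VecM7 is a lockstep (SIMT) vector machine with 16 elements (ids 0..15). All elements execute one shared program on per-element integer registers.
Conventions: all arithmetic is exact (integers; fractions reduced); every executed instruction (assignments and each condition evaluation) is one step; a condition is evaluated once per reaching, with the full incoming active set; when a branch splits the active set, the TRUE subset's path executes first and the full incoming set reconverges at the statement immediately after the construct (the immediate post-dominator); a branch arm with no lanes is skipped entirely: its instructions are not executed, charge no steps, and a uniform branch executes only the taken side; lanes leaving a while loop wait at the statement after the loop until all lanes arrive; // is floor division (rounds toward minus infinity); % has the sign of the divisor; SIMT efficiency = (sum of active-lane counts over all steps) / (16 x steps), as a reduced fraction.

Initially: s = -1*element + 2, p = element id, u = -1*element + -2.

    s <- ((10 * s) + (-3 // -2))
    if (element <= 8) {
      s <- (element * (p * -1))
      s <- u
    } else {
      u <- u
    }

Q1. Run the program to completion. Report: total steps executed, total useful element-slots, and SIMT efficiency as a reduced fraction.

Answer: 5 steps, 57 useful, 57/80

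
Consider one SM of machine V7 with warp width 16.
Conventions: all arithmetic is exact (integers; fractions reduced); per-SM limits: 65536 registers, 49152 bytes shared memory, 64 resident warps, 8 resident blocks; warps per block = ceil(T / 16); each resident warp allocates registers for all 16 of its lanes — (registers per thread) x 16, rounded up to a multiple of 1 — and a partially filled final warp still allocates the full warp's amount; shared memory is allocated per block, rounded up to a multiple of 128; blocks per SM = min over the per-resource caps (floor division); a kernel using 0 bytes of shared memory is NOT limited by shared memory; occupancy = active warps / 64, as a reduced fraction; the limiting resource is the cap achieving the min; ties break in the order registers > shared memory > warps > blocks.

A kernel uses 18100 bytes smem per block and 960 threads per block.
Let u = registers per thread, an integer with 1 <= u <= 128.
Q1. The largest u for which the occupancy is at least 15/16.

Answer: u = 68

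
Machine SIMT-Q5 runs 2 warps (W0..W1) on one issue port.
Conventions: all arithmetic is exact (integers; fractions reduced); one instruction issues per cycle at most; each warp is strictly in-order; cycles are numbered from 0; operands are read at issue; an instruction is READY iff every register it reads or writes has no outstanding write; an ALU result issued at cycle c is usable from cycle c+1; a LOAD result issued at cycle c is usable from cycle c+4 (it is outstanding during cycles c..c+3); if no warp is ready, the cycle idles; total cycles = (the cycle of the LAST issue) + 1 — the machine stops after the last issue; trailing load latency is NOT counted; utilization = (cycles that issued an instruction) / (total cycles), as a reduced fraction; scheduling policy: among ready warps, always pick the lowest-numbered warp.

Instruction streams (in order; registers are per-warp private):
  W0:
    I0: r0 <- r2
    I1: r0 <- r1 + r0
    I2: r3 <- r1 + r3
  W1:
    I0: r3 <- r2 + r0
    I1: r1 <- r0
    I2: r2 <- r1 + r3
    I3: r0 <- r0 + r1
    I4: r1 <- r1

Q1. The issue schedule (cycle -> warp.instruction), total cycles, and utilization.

cycle 0: W0.I0
cycle 1: W0.I1
cycle 2: W0.I2
cycle 3: W1.I0
cycle 4: W1.I1
cycle 5: W1.I2
cycle 6: W1.I3
cycle 7: W1.I4

Answer: 8 cycles, utilization 1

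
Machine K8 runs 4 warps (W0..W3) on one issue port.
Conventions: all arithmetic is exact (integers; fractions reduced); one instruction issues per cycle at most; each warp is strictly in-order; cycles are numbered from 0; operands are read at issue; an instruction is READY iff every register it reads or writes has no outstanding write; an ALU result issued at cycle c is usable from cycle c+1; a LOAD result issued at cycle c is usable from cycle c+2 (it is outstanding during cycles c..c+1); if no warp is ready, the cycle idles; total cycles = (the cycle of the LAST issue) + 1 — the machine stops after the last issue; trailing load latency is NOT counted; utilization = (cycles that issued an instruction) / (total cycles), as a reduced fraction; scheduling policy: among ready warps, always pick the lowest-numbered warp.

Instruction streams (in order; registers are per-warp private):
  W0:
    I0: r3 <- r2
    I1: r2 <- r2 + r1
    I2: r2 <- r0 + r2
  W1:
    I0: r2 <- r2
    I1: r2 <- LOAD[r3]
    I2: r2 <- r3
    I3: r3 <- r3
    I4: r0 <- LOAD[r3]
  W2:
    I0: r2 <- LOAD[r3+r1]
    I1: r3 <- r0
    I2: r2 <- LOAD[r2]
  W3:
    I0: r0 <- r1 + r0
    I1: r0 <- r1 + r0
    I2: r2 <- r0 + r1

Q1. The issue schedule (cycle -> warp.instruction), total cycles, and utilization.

cycle 0: W0.I0
cycle 1: W0.I1
cycle 2: W0.I2
cycle 3: W1.I0
cycle 4: W1.I1
cycle 5: W2.I0
cycle 6: W1.I2
cycle 7: W1.I3
cycle 8: W1.I4
cycle 9: W2.I1
cycle 10: W2.I2
cycle 11: W3.I0
cycle 12: W3.I1
cycle 13: W3.I2

Answer: 14 cycles, utilization 1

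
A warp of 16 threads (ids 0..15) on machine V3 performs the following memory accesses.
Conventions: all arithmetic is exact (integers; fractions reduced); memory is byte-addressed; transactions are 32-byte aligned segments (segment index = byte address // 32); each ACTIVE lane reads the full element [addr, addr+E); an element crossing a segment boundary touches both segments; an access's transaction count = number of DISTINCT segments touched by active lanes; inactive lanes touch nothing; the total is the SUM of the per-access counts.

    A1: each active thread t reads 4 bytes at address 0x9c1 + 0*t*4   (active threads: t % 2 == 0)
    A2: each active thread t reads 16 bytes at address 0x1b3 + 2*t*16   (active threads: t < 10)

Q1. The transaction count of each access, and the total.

A1: 1 transaction
A2: 11 transactions

Answer: 1,11; total 12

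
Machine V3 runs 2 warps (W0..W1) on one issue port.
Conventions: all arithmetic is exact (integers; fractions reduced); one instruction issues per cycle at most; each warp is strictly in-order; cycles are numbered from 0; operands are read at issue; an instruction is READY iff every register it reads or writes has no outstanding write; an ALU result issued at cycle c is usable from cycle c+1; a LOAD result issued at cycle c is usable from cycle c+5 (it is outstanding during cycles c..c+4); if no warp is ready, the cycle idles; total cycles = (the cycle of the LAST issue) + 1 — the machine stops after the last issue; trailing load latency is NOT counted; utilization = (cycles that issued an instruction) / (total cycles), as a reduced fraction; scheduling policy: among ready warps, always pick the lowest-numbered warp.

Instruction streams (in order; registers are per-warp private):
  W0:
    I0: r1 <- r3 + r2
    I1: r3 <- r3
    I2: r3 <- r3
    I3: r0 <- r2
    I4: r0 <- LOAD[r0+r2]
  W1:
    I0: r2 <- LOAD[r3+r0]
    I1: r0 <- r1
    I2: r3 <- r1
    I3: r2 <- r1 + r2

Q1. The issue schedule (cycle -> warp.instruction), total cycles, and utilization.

cycle 0: W0.I0
cycle 1: W0.I1
cycle 2: W0.I2
cycle 3: W0.I3
cycle 4: W0.I4
cycle 5: W1.I0
cycle 6: W1.I1
cycle 7: W1.I2
cycle 8: idle
cycle 9: idle
cycle 10: W1.I3

Answer: 11 cycles, utilization 9/11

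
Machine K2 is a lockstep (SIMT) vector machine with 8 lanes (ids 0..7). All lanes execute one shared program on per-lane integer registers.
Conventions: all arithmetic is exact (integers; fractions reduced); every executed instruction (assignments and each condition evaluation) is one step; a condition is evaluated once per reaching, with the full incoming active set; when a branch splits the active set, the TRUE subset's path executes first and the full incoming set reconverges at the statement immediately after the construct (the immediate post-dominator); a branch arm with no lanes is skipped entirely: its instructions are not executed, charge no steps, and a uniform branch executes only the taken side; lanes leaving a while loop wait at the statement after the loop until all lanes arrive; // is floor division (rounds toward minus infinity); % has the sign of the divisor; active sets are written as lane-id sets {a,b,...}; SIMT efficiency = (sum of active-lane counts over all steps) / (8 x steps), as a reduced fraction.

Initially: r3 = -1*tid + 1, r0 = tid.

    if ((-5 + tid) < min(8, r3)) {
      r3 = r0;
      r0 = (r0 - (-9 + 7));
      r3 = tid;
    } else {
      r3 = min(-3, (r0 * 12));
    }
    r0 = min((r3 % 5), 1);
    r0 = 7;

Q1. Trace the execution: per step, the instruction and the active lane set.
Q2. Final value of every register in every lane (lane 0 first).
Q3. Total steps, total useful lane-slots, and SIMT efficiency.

step 0: eval ((-5 + tid) < min(8, r3)) {0,1,2,3,4,5,6,7}
step 1: r3 <- r0                     {0,1,2}
step 2: r0 <- (r0 - (-9 + 7))        {0,1,2}
step 3: r3 <- tid                    {0,1,2}
step 4: r3 <- min(-3, (r0 * 12))     {3,4,5,6,7}
step 5: r0 <- min((r3 % 5), 1)       {0,1,2,3,4,5,6,7}
step 6: r0 <- 7                      {0,1,2,3,4,5,6,7}

Answer: 7 steps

r3: 0,1,2,-3,-3,-3,-3,-3
r0: 7,7,7,7,7,7,7,7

steps = 7; useful = 38; efficiency = 38/56 = 19/28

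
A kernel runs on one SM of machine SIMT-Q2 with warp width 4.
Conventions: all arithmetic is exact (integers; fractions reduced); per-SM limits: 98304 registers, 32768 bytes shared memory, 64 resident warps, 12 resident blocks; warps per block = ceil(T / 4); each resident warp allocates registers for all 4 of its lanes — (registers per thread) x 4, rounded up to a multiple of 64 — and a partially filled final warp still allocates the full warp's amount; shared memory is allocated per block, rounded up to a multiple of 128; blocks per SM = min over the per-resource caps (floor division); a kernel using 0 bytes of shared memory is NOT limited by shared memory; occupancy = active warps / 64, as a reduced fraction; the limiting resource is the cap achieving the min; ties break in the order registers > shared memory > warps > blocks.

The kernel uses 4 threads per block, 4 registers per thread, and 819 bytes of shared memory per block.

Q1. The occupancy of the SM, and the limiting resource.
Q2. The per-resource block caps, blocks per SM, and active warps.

Answer: occupancy 3/16, limited by blocks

registers: 1536 blocks
shared memory: 36 blocks
warps: 64 blocks
blocks: 12 blocks

Answer: 12 blocks, 12 active warps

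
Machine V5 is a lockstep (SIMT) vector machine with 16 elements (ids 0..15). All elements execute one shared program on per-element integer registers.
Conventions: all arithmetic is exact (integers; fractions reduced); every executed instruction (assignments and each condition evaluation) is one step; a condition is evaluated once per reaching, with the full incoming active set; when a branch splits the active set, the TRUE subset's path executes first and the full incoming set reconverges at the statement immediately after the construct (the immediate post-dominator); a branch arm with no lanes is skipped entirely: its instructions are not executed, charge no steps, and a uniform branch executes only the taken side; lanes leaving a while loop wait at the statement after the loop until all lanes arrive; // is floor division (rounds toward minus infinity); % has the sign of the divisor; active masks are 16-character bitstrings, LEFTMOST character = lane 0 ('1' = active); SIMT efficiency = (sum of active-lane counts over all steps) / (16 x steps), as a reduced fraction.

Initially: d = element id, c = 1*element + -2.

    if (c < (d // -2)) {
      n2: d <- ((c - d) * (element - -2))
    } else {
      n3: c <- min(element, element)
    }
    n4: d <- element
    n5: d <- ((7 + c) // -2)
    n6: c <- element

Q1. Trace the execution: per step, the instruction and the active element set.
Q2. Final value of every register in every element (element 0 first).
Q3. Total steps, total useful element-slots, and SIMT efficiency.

step 0: eval (c < (d // -2))         1111111111111111
step 1: d <- ((c - d) * (element - -2)) 1000000000000000
step 2: c <- min(element, element)   0111111111111111
step 3: d <- element                 1111111111111111
step 4: d <- ((7 + c) // -2)         1111111111111111
step 5: c <- element                 1111111111111111

Answer: 6 steps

d: -3,-4,-5,-5,-6,-6,-7,-7,-8,-8,-9,-9,-10,-10,-11,-11
c: 0,1,2,3,4,5,6,7,8,9,10,11,12,13,14,15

steps = 6; useful = 80; efficiency = 80/96 = 5/6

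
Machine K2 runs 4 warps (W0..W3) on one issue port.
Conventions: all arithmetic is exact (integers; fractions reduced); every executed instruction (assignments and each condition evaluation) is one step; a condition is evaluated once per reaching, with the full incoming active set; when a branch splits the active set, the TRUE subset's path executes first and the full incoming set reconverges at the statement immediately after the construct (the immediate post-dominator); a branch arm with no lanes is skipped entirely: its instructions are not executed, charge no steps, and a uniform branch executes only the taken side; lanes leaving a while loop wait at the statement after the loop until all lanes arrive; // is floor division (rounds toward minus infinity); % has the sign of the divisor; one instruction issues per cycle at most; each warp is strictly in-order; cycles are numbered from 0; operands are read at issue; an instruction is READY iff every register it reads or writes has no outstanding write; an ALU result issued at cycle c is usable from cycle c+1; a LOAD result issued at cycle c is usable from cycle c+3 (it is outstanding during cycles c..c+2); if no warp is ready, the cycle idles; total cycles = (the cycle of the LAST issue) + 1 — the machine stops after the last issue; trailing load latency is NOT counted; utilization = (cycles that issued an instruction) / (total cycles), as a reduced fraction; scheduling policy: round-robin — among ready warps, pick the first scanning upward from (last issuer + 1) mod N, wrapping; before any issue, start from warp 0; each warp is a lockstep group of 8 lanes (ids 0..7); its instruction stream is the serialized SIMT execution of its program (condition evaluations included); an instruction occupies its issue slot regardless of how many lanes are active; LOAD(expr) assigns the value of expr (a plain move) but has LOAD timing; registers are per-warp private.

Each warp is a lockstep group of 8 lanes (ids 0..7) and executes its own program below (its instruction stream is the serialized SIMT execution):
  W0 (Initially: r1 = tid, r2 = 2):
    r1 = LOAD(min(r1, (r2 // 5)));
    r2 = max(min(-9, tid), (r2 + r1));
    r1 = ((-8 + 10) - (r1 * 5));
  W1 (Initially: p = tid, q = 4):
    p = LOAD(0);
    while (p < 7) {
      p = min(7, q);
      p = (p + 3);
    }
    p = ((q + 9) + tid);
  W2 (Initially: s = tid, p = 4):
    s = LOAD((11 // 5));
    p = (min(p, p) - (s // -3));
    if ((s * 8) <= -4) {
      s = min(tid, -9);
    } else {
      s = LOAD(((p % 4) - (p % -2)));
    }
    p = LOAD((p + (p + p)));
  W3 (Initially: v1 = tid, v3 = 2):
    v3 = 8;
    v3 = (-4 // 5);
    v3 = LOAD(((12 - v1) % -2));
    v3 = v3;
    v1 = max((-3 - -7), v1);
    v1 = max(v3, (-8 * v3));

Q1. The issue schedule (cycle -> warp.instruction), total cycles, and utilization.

cycle 0: W0.I0
cycle 1: W1.I0
cycle 2: W2.I0
cycle 3: W3.I0
cycle 4: W0.I1
cycle 5: W1.I1
cycle 6: W2.I1
cycle 7: W3.I1
cycle 8: W0.I2
cycle 9: W1.I2
cycle 10: W2.I2
cycle 11: W3.I2
cycle 12: W1.I3
cycle 13: W2.I3
cycle 14: W3.I3
cycle 15: W1.I4
cycle 16: W2.I4
cycle 17: W3.I4
cycle 18: W1.I5
cycle 19: W3.I5

Answer: 20 cycles, utilization 1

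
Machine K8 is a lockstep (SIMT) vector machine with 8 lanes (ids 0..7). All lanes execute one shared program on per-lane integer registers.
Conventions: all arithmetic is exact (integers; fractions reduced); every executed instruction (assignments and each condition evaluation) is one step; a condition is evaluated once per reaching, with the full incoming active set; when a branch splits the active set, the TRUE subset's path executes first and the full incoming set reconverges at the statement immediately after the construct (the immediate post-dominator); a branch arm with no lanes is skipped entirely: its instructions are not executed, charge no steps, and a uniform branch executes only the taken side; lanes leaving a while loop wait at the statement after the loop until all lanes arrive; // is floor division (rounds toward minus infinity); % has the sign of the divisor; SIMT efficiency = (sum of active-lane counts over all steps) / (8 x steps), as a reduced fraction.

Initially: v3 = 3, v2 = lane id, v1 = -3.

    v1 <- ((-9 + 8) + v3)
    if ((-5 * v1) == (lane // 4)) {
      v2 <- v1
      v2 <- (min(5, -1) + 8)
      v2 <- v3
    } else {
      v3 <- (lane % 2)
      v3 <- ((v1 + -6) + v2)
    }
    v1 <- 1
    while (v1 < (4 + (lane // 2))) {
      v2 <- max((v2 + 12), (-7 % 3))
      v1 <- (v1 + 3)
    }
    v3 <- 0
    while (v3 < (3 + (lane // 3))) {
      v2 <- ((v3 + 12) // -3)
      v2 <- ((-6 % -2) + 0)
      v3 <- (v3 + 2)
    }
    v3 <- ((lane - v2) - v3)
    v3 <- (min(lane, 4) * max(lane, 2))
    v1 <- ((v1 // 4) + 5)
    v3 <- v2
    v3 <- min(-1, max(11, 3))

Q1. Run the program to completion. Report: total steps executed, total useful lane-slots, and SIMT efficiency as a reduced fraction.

Answer: 31 steps, 218 useful, 109/124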